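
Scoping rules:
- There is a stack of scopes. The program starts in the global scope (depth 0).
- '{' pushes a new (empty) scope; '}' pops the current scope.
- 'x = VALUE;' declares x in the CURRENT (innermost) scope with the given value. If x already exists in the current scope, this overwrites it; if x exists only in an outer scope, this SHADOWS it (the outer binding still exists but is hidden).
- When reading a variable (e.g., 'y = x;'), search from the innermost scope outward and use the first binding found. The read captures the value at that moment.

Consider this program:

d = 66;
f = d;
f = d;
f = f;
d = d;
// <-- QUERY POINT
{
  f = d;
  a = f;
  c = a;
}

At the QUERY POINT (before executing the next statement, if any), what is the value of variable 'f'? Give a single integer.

Step 1: declare d=66 at depth 0
Step 2: declare f=(read d)=66 at depth 0
Step 3: declare f=(read d)=66 at depth 0
Step 4: declare f=(read f)=66 at depth 0
Step 5: declare d=(read d)=66 at depth 0
Visible at query point: d=66 f=66

Answer: 66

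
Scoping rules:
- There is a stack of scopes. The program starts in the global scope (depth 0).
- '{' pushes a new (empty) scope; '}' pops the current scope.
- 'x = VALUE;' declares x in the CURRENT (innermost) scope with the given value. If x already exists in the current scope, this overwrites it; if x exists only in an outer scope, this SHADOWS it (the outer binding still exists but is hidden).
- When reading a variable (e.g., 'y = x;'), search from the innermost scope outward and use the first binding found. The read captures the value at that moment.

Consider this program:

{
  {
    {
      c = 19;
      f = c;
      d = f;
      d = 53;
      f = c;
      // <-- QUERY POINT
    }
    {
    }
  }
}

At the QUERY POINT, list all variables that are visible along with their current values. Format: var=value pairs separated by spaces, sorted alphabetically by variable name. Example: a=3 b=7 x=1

Answer: c=19 d=53 f=19

Derivation:
Step 1: enter scope (depth=1)
Step 2: enter scope (depth=2)
Step 3: enter scope (depth=3)
Step 4: declare c=19 at depth 3
Step 5: declare f=(read c)=19 at depth 3
Step 6: declare d=(read f)=19 at depth 3
Step 7: declare d=53 at depth 3
Step 8: declare f=(read c)=19 at depth 3
Visible at query point: c=19 d=53 f=19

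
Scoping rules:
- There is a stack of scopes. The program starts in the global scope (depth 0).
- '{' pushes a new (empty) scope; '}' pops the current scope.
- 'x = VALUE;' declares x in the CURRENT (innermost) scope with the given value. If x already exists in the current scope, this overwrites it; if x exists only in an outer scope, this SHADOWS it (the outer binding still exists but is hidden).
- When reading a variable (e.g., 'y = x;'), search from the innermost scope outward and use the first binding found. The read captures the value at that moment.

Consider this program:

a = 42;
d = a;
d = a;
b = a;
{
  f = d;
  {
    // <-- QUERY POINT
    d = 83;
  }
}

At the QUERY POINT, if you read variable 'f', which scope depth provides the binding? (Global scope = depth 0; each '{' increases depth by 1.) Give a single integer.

Step 1: declare a=42 at depth 0
Step 2: declare d=(read a)=42 at depth 0
Step 3: declare d=(read a)=42 at depth 0
Step 4: declare b=(read a)=42 at depth 0
Step 5: enter scope (depth=1)
Step 6: declare f=(read d)=42 at depth 1
Step 7: enter scope (depth=2)
Visible at query point: a=42 b=42 d=42 f=42

Answer: 1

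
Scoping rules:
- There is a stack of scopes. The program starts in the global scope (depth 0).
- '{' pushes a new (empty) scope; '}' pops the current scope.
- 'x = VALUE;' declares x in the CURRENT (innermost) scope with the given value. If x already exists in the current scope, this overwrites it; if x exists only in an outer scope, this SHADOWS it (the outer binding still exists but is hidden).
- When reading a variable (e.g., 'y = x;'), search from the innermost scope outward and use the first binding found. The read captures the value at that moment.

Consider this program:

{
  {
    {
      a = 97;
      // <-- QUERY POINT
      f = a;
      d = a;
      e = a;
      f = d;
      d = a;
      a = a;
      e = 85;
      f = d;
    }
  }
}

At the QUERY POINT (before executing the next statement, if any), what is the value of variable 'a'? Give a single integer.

Step 1: enter scope (depth=1)
Step 2: enter scope (depth=2)
Step 3: enter scope (depth=3)
Step 4: declare a=97 at depth 3
Visible at query point: a=97

Answer: 97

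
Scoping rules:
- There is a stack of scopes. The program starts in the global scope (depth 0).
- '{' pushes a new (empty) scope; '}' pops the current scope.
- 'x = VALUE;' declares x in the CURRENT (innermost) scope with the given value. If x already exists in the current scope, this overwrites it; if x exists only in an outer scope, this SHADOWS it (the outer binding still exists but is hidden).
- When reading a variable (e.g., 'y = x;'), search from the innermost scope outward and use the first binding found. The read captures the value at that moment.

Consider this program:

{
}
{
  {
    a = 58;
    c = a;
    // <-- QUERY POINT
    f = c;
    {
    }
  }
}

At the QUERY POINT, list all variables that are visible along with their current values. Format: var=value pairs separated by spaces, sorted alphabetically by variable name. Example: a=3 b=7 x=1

Answer: a=58 c=58

Derivation:
Step 1: enter scope (depth=1)
Step 2: exit scope (depth=0)
Step 3: enter scope (depth=1)
Step 4: enter scope (depth=2)
Step 5: declare a=58 at depth 2
Step 6: declare c=(read a)=58 at depth 2
Visible at query point: a=58 c=58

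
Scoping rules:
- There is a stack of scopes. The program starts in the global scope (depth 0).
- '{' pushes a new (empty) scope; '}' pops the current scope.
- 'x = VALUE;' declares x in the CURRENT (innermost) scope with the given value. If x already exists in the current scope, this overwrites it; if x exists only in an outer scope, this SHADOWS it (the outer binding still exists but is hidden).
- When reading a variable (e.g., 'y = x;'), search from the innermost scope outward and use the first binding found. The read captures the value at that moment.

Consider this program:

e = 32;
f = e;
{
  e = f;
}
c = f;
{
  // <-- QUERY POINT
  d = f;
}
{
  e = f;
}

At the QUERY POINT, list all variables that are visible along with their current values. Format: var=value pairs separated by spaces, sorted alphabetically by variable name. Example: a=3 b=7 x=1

Answer: c=32 e=32 f=32

Derivation:
Step 1: declare e=32 at depth 0
Step 2: declare f=(read e)=32 at depth 0
Step 3: enter scope (depth=1)
Step 4: declare e=(read f)=32 at depth 1
Step 5: exit scope (depth=0)
Step 6: declare c=(read f)=32 at depth 0
Step 7: enter scope (depth=1)
Visible at query point: c=32 e=32 f=32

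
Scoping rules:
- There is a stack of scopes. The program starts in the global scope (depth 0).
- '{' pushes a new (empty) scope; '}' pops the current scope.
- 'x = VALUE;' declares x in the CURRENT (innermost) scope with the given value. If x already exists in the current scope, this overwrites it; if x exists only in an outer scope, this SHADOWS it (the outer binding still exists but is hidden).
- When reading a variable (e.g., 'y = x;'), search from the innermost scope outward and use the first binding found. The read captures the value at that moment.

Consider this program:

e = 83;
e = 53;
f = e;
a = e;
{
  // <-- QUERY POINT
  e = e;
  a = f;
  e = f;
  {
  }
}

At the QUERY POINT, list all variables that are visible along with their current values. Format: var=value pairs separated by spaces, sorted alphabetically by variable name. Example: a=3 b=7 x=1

Answer: a=53 e=53 f=53

Derivation:
Step 1: declare e=83 at depth 0
Step 2: declare e=53 at depth 0
Step 3: declare f=(read e)=53 at depth 0
Step 4: declare a=(read e)=53 at depth 0
Step 5: enter scope (depth=1)
Visible at query point: a=53 e=53 f=53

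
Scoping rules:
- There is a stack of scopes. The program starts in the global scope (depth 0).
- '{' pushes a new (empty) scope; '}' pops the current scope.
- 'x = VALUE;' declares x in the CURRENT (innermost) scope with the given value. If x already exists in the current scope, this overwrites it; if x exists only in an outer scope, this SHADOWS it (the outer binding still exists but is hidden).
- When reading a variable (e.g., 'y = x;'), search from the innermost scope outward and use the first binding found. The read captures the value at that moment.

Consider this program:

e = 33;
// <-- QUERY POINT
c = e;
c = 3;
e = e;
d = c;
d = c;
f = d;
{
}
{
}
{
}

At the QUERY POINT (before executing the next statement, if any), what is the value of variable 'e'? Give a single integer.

Step 1: declare e=33 at depth 0
Visible at query point: e=33

Answer: 33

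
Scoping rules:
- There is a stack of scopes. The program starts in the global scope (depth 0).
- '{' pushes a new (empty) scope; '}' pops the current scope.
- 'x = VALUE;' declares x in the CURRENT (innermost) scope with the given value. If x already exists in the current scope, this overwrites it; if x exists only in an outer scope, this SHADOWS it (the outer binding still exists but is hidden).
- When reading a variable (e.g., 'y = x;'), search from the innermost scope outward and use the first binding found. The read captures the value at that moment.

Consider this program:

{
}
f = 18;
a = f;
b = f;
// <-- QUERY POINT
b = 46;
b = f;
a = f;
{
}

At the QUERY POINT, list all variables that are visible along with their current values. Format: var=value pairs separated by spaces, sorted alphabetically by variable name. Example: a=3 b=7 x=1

Answer: a=18 b=18 f=18

Derivation:
Step 1: enter scope (depth=1)
Step 2: exit scope (depth=0)
Step 3: declare f=18 at depth 0
Step 4: declare a=(read f)=18 at depth 0
Step 5: declare b=(read f)=18 at depth 0
Visible at query point: a=18 b=18 f=18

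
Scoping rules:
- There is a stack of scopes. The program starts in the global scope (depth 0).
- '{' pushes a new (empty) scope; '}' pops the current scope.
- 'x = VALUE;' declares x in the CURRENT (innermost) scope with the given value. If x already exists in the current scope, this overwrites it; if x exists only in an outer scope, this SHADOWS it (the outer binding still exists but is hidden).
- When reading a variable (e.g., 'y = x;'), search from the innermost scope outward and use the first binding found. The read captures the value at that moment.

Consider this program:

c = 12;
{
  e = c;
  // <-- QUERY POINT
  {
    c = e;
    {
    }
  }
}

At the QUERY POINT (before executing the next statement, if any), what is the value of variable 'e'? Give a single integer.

Answer: 12

Derivation:
Step 1: declare c=12 at depth 0
Step 2: enter scope (depth=1)
Step 3: declare e=(read c)=12 at depth 1
Visible at query point: c=12 e=12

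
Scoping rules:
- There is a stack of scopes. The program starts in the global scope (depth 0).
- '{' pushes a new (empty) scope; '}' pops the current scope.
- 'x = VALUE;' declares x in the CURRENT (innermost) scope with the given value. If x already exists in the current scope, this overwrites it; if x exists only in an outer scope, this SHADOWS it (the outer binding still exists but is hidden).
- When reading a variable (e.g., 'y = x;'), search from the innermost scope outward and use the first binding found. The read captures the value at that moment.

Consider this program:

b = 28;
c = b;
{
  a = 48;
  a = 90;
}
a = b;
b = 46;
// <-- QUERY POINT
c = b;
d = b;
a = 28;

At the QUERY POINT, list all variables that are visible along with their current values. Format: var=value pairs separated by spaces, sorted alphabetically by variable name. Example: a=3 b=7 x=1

Answer: a=28 b=46 c=28

Derivation:
Step 1: declare b=28 at depth 0
Step 2: declare c=(read b)=28 at depth 0
Step 3: enter scope (depth=1)
Step 4: declare a=48 at depth 1
Step 5: declare a=90 at depth 1
Step 6: exit scope (depth=0)
Step 7: declare a=(read b)=28 at depth 0
Step 8: declare b=46 at depth 0
Visible at query point: a=28 b=46 c=28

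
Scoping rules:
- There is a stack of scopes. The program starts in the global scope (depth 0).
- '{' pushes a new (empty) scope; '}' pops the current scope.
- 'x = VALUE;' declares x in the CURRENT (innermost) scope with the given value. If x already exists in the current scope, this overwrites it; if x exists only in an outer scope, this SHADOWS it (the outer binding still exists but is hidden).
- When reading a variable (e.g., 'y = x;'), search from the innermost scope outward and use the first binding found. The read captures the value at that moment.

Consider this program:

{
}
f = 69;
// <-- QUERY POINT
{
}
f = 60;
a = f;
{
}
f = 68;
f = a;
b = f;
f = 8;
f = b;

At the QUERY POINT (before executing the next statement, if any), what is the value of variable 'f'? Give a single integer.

Step 1: enter scope (depth=1)
Step 2: exit scope (depth=0)
Step 3: declare f=69 at depth 0
Visible at query point: f=69

Answer: 69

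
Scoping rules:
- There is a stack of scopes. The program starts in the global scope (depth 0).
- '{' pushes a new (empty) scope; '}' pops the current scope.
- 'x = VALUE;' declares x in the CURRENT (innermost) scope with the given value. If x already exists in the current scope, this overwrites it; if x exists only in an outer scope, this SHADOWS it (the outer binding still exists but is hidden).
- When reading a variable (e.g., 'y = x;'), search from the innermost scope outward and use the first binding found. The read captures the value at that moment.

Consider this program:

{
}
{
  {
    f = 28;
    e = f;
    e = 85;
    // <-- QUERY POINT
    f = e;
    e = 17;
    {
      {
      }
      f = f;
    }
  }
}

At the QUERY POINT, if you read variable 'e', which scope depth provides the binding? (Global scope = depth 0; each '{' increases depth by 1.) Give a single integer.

Step 1: enter scope (depth=1)
Step 2: exit scope (depth=0)
Step 3: enter scope (depth=1)
Step 4: enter scope (depth=2)
Step 5: declare f=28 at depth 2
Step 6: declare e=(read f)=28 at depth 2
Step 7: declare e=85 at depth 2
Visible at query point: e=85 f=28

Answer: 2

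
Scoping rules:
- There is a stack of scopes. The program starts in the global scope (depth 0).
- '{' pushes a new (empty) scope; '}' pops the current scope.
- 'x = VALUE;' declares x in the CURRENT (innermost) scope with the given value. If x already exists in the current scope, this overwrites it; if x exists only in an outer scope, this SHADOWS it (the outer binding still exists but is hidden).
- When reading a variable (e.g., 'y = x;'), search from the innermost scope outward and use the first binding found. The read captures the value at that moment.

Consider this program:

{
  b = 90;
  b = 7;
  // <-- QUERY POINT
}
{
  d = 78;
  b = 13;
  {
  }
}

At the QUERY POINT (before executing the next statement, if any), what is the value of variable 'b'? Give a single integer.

Step 1: enter scope (depth=1)
Step 2: declare b=90 at depth 1
Step 3: declare b=7 at depth 1
Visible at query point: b=7

Answer: 7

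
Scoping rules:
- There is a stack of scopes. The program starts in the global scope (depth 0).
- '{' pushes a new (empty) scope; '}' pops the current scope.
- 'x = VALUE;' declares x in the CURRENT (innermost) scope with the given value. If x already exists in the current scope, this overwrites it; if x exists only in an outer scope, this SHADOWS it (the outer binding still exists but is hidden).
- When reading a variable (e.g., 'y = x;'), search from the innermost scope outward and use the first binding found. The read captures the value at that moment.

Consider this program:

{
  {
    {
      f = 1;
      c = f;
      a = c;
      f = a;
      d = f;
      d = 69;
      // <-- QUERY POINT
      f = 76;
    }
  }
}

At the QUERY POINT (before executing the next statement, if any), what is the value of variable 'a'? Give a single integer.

Step 1: enter scope (depth=1)
Step 2: enter scope (depth=2)
Step 3: enter scope (depth=3)
Step 4: declare f=1 at depth 3
Step 5: declare c=(read f)=1 at depth 3
Step 6: declare a=(read c)=1 at depth 3
Step 7: declare f=(read a)=1 at depth 3
Step 8: declare d=(read f)=1 at depth 3
Step 9: declare d=69 at depth 3
Visible at query point: a=1 c=1 d=69 f=1

Answer: 1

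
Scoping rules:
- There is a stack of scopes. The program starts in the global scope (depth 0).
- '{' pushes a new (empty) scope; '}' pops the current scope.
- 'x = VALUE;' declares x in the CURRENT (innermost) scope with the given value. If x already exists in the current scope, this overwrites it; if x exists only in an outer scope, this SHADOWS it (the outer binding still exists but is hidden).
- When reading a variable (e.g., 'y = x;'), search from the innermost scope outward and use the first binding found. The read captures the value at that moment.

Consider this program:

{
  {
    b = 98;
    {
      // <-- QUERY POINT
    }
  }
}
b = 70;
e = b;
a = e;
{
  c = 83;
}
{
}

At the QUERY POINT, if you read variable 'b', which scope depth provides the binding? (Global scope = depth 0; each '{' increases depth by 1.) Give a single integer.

Answer: 2

Derivation:
Step 1: enter scope (depth=1)
Step 2: enter scope (depth=2)
Step 3: declare b=98 at depth 2
Step 4: enter scope (depth=3)
Visible at query point: b=98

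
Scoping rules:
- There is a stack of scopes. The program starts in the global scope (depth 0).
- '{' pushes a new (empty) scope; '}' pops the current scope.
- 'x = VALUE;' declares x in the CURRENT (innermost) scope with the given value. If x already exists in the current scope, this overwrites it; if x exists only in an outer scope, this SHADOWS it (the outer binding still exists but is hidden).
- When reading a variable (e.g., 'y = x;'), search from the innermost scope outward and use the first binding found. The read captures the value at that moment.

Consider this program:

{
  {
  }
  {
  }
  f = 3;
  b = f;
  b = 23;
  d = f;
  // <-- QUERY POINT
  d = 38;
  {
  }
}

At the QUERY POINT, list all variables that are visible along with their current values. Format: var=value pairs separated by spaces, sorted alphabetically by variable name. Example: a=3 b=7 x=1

Step 1: enter scope (depth=1)
Step 2: enter scope (depth=2)
Step 3: exit scope (depth=1)
Step 4: enter scope (depth=2)
Step 5: exit scope (depth=1)
Step 6: declare f=3 at depth 1
Step 7: declare b=(read f)=3 at depth 1
Step 8: declare b=23 at depth 1
Step 9: declare d=(read f)=3 at depth 1
Visible at query point: b=23 d=3 f=3

Answer: b=23 d=3 f=3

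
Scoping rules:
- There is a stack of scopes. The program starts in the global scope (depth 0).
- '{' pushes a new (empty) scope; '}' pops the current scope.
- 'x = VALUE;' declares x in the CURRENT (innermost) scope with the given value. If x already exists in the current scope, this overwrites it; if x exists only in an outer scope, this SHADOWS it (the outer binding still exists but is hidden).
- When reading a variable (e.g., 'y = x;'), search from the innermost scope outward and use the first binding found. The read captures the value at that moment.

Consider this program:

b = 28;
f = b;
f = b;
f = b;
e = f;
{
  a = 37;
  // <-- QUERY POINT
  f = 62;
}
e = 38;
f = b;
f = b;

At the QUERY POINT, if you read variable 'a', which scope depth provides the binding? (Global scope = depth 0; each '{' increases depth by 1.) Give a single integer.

Answer: 1

Derivation:
Step 1: declare b=28 at depth 0
Step 2: declare f=(read b)=28 at depth 0
Step 3: declare f=(read b)=28 at depth 0
Step 4: declare f=(read b)=28 at depth 0
Step 5: declare e=(read f)=28 at depth 0
Step 6: enter scope (depth=1)
Step 7: declare a=37 at depth 1
Visible at query point: a=37 b=28 e=28 f=28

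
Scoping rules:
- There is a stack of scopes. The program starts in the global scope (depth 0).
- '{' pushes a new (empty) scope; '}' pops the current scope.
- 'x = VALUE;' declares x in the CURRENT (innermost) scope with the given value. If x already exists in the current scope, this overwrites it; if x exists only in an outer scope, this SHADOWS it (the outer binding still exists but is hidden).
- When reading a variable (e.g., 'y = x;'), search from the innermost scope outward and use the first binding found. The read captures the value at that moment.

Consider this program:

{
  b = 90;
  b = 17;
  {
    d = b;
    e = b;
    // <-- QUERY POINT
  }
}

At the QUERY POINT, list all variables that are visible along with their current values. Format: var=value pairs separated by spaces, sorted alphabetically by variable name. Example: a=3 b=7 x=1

Step 1: enter scope (depth=1)
Step 2: declare b=90 at depth 1
Step 3: declare b=17 at depth 1
Step 4: enter scope (depth=2)
Step 5: declare d=(read b)=17 at depth 2
Step 6: declare e=(read b)=17 at depth 2
Visible at query point: b=17 d=17 e=17

Answer: b=17 d=17 e=17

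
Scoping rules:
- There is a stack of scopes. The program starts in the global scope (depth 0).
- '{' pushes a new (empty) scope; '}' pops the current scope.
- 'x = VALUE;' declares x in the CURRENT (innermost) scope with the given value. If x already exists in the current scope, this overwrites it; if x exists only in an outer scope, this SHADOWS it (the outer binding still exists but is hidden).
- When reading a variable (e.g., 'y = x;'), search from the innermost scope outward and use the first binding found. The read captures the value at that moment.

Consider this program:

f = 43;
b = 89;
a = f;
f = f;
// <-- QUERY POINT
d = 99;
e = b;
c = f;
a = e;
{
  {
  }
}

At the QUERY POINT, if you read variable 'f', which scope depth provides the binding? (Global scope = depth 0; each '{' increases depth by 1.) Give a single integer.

Step 1: declare f=43 at depth 0
Step 2: declare b=89 at depth 0
Step 3: declare a=(read f)=43 at depth 0
Step 4: declare f=(read f)=43 at depth 0
Visible at query point: a=43 b=89 f=43

Answer: 0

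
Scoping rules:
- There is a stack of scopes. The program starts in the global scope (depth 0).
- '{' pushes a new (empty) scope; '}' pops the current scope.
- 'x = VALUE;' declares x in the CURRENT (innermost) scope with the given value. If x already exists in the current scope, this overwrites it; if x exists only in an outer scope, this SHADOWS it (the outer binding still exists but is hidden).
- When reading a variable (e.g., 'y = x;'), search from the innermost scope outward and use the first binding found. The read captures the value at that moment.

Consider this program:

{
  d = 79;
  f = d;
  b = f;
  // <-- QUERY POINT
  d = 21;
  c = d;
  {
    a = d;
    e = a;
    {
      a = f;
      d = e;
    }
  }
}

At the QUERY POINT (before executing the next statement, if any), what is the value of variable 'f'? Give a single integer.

Answer: 79

Derivation:
Step 1: enter scope (depth=1)
Step 2: declare d=79 at depth 1
Step 3: declare f=(read d)=79 at depth 1
Step 4: declare b=(read f)=79 at depth 1
Visible at query point: b=79 d=79 f=79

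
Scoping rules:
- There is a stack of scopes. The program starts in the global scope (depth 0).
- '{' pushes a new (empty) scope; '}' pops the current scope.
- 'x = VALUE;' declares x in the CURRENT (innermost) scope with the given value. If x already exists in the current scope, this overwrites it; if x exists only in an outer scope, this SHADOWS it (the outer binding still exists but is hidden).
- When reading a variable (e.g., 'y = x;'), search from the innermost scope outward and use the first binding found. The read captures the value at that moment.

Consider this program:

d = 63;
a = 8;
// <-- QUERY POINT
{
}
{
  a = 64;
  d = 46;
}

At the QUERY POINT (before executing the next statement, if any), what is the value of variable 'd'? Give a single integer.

Step 1: declare d=63 at depth 0
Step 2: declare a=8 at depth 0
Visible at query point: a=8 d=63

Answer: 63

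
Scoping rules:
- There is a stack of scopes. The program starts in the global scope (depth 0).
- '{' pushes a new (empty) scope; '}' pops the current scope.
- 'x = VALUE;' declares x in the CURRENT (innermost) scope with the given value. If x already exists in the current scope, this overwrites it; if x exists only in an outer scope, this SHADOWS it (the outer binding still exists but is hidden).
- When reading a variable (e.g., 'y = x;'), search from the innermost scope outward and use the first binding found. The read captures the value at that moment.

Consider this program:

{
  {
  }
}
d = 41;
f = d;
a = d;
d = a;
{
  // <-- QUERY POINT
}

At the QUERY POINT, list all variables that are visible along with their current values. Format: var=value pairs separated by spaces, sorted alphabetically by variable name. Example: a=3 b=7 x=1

Step 1: enter scope (depth=1)
Step 2: enter scope (depth=2)
Step 3: exit scope (depth=1)
Step 4: exit scope (depth=0)
Step 5: declare d=41 at depth 0
Step 6: declare f=(read d)=41 at depth 0
Step 7: declare a=(read d)=41 at depth 0
Step 8: declare d=(read a)=41 at depth 0
Step 9: enter scope (depth=1)
Visible at query point: a=41 d=41 f=41

Answer: a=41 d=41 f=41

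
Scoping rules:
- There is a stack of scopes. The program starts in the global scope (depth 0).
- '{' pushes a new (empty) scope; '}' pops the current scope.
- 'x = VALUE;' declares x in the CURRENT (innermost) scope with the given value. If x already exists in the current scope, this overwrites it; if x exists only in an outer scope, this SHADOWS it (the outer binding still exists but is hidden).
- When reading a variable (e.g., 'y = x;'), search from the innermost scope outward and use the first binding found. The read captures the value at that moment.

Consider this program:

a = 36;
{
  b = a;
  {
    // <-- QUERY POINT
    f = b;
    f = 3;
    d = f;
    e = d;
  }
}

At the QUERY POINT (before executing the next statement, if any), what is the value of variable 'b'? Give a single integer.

Step 1: declare a=36 at depth 0
Step 2: enter scope (depth=1)
Step 3: declare b=(read a)=36 at depth 1
Step 4: enter scope (depth=2)
Visible at query point: a=36 b=36

Answer: 36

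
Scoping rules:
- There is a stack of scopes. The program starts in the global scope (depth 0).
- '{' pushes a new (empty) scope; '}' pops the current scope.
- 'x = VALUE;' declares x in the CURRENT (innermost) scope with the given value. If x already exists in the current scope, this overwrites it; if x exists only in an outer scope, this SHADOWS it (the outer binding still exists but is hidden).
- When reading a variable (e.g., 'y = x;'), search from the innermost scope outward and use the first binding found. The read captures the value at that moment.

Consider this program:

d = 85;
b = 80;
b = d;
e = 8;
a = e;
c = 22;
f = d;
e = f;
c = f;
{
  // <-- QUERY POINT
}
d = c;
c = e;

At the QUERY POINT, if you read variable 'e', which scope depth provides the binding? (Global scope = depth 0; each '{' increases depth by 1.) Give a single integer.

Step 1: declare d=85 at depth 0
Step 2: declare b=80 at depth 0
Step 3: declare b=(read d)=85 at depth 0
Step 4: declare e=8 at depth 0
Step 5: declare a=(read e)=8 at depth 0
Step 6: declare c=22 at depth 0
Step 7: declare f=(read d)=85 at depth 0
Step 8: declare e=(read f)=85 at depth 0
Step 9: declare c=(read f)=85 at depth 0
Step 10: enter scope (depth=1)
Visible at query point: a=8 b=85 c=85 d=85 e=85 f=85

Answer: 0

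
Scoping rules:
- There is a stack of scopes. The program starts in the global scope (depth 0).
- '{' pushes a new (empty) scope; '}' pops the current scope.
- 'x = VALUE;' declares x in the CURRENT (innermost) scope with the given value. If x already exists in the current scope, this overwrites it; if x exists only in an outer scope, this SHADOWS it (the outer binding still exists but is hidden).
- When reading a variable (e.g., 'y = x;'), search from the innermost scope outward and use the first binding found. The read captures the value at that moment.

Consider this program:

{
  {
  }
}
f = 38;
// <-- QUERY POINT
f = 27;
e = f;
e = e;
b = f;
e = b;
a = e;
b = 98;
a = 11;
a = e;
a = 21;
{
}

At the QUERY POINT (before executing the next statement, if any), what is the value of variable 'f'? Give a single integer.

Step 1: enter scope (depth=1)
Step 2: enter scope (depth=2)
Step 3: exit scope (depth=1)
Step 4: exit scope (depth=0)
Step 5: declare f=38 at depth 0
Visible at query point: f=38

Answer: 38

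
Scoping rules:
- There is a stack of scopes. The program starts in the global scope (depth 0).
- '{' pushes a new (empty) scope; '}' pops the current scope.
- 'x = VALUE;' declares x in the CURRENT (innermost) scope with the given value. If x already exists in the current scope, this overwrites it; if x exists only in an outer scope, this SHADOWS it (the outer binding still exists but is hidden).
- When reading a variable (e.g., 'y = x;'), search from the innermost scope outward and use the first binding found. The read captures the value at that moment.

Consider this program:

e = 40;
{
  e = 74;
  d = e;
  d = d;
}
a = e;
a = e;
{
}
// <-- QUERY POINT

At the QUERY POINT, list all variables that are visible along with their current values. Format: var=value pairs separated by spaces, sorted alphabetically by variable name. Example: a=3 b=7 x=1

Step 1: declare e=40 at depth 0
Step 2: enter scope (depth=1)
Step 3: declare e=74 at depth 1
Step 4: declare d=(read e)=74 at depth 1
Step 5: declare d=(read d)=74 at depth 1
Step 6: exit scope (depth=0)
Step 7: declare a=(read e)=40 at depth 0
Step 8: declare a=(read e)=40 at depth 0
Step 9: enter scope (depth=1)
Step 10: exit scope (depth=0)
Visible at query point: a=40 e=40

Answer: a=40 e=40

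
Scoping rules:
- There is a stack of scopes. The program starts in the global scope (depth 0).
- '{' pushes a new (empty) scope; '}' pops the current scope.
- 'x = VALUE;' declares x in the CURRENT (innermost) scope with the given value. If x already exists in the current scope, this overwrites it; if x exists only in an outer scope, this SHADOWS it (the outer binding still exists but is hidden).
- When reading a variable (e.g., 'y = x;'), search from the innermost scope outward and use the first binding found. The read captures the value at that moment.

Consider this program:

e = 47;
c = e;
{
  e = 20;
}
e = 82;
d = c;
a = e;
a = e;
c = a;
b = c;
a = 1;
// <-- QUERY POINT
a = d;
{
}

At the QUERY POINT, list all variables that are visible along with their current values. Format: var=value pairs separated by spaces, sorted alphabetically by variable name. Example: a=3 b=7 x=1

Answer: a=1 b=82 c=82 d=47 e=82

Derivation:
Step 1: declare e=47 at depth 0
Step 2: declare c=(read e)=47 at depth 0
Step 3: enter scope (depth=1)
Step 4: declare e=20 at depth 1
Step 5: exit scope (depth=0)
Step 6: declare e=82 at depth 0
Step 7: declare d=(read c)=47 at depth 0
Step 8: declare a=(read e)=82 at depth 0
Step 9: declare a=(read e)=82 at depth 0
Step 10: declare c=(read a)=82 at depth 0
Step 11: declare b=(read c)=82 at depth 0
Step 12: declare a=1 at depth 0
Visible at query point: a=1 b=82 c=82 d=47 e=82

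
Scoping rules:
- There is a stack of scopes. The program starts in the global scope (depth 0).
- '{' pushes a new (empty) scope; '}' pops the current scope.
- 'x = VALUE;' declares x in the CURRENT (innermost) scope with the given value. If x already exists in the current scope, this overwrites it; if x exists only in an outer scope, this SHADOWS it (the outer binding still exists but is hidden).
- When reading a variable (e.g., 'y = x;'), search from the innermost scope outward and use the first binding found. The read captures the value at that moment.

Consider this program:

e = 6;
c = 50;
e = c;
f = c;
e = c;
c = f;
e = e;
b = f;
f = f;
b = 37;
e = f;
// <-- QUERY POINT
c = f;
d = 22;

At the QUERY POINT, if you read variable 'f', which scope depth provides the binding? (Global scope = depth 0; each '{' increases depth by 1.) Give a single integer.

Answer: 0

Derivation:
Step 1: declare e=6 at depth 0
Step 2: declare c=50 at depth 0
Step 3: declare e=(read c)=50 at depth 0
Step 4: declare f=(read c)=50 at depth 0
Step 5: declare e=(read c)=50 at depth 0
Step 6: declare c=(read f)=50 at depth 0
Step 7: declare e=(read e)=50 at depth 0
Step 8: declare b=(read f)=50 at depth 0
Step 9: declare f=(read f)=50 at depth 0
Step 10: declare b=37 at depth 0
Step 11: declare e=(read f)=50 at depth 0
Visible at query point: b=37 c=50 e=50 f=50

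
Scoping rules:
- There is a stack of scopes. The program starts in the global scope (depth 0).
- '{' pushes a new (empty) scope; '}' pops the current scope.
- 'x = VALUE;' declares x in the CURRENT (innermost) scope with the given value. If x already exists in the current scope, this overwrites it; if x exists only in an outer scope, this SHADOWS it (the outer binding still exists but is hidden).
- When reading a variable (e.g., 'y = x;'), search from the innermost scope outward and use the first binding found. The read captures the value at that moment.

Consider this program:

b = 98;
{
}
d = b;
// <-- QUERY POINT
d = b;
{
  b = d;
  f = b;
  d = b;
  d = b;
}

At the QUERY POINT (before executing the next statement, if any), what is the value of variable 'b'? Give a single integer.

Answer: 98

Derivation:
Step 1: declare b=98 at depth 0
Step 2: enter scope (depth=1)
Step 3: exit scope (depth=0)
Step 4: declare d=(read b)=98 at depth 0
Visible at query point: b=98 d=98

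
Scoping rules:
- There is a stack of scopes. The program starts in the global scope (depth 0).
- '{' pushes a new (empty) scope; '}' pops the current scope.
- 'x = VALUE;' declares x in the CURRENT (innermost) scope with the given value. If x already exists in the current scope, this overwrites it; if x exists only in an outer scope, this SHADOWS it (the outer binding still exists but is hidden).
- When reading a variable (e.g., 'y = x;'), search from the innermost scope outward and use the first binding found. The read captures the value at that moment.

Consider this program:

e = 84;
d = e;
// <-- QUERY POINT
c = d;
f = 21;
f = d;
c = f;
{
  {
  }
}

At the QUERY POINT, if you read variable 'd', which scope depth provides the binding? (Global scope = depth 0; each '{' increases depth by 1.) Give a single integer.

Step 1: declare e=84 at depth 0
Step 2: declare d=(read e)=84 at depth 0
Visible at query point: d=84 e=84

Answer: 0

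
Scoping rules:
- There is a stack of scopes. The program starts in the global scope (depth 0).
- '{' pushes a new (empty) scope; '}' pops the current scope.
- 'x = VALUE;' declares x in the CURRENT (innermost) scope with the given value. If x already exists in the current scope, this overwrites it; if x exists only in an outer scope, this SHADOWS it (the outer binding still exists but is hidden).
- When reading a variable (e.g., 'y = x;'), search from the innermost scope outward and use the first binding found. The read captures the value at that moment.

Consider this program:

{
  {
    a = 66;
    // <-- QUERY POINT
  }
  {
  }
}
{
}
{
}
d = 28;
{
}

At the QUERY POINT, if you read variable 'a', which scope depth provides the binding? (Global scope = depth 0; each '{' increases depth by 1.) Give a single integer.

Step 1: enter scope (depth=1)
Step 2: enter scope (depth=2)
Step 3: declare a=66 at depth 2
Visible at query point: a=66

Answer: 2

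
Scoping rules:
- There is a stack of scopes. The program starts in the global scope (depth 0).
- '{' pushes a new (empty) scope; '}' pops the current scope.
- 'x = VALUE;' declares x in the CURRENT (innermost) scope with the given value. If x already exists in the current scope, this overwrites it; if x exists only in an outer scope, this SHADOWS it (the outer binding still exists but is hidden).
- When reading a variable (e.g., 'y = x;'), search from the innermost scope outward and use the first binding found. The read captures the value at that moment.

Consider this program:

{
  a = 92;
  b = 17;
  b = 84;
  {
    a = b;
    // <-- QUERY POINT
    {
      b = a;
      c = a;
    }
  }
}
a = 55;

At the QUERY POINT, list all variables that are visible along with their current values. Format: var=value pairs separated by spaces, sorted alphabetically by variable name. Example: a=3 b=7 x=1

Answer: a=84 b=84

Derivation:
Step 1: enter scope (depth=1)
Step 2: declare a=92 at depth 1
Step 3: declare b=17 at depth 1
Step 4: declare b=84 at depth 1
Step 5: enter scope (depth=2)
Step 6: declare a=(read b)=84 at depth 2
Visible at query point: a=84 b=84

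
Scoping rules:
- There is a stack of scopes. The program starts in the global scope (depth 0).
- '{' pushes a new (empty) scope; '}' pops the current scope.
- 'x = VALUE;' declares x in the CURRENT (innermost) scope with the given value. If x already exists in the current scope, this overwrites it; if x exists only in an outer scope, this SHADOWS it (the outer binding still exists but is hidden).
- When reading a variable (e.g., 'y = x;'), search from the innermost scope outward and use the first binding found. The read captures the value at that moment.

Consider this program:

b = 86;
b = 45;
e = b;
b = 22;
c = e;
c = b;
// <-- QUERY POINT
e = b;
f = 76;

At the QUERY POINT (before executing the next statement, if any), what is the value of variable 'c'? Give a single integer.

Step 1: declare b=86 at depth 0
Step 2: declare b=45 at depth 0
Step 3: declare e=(read b)=45 at depth 0
Step 4: declare b=22 at depth 0
Step 5: declare c=(read e)=45 at depth 0
Step 6: declare c=(read b)=22 at depth 0
Visible at query point: b=22 c=22 e=45

Answer: 22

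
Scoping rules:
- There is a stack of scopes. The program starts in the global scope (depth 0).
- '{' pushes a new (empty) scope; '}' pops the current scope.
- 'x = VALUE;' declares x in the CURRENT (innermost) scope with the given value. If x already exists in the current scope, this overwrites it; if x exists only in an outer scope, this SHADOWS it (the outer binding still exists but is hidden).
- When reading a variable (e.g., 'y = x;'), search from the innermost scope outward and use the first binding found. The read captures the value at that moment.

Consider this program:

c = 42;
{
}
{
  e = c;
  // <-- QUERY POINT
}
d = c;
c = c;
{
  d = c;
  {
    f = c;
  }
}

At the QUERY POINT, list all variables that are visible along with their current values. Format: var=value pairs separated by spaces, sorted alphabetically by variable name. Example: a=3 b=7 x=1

Step 1: declare c=42 at depth 0
Step 2: enter scope (depth=1)
Step 3: exit scope (depth=0)
Step 4: enter scope (depth=1)
Step 5: declare e=(read c)=42 at depth 1
Visible at query point: c=42 e=42

Answer: c=42 e=42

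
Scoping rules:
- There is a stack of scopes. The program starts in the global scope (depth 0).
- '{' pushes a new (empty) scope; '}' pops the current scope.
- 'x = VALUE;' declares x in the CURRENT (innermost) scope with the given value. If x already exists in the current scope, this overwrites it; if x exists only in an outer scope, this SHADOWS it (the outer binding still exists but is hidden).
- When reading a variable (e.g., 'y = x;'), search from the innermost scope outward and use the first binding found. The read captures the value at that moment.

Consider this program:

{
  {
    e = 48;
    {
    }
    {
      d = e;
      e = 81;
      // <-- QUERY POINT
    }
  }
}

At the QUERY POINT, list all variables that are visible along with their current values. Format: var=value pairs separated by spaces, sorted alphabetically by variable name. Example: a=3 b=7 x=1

Step 1: enter scope (depth=1)
Step 2: enter scope (depth=2)
Step 3: declare e=48 at depth 2
Step 4: enter scope (depth=3)
Step 5: exit scope (depth=2)
Step 6: enter scope (depth=3)
Step 7: declare d=(read e)=48 at depth 3
Step 8: declare e=81 at depth 3
Visible at query point: d=48 e=81

Answer: d=48 e=81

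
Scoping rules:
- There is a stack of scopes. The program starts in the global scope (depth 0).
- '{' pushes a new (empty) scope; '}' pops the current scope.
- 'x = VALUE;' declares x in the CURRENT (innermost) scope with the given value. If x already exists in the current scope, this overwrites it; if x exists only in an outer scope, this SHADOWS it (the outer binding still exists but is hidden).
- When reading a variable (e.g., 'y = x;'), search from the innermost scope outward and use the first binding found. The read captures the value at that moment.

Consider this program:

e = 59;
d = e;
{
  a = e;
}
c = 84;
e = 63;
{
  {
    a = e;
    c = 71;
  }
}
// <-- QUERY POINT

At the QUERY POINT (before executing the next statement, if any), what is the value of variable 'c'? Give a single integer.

Step 1: declare e=59 at depth 0
Step 2: declare d=(read e)=59 at depth 0
Step 3: enter scope (depth=1)
Step 4: declare a=(read e)=59 at depth 1
Step 5: exit scope (depth=0)
Step 6: declare c=84 at depth 0
Step 7: declare e=63 at depth 0
Step 8: enter scope (depth=1)
Step 9: enter scope (depth=2)
Step 10: declare a=(read e)=63 at depth 2
Step 11: declare c=71 at depth 2
Step 12: exit scope (depth=1)
Step 13: exit scope (depth=0)
Visible at query point: c=84 d=59 e=63

Answer: 84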